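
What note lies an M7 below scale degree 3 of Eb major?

Ab

Scale degree 3 of Eb major is G.
A major seventh (11 semitones) below G lands on the letter A, giving Ab.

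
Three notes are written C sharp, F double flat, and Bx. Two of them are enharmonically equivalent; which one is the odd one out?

Fbb

In 12-tone equal temperament, enharmonic equivalents share a pitch class. C# is pitch class 1; Fbb is pitch class 3; B## is pitch class 1.
C# and B## share pitch class 1, while Fbb is pitch class 3.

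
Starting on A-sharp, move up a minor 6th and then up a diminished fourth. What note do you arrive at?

Bb

A minor sixth up from A# is F# (letter F, 8 semitones up).
A diminished fourth up from F# is Bb (letter B, 4 semitones up).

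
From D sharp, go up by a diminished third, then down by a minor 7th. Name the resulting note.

G

A diminished third up from D# is F (letter F, 2 semitones up).
A minor seventh down from F is G (letter G, 10 semitones down).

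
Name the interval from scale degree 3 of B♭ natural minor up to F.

major third

Scale degree 3 of Bb natural minor is Db.
Db up to F: letters D→F make it a third; 4 semitones makes it major.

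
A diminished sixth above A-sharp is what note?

F

A sixth above A lands on the letter F.
A diminished sixth spans 7 semitones, so A# moves to pitch class 5. On the letter F that is F.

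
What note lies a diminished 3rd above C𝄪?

E

C up a major third is E, so the target letter is E.
From C##, a diminished third is 2 semitones up: E.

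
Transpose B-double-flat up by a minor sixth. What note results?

Gbb

A sixth above B lands on the letter G.
A minor sixth spans 8 semitones, so Bbb moves to pitch class 5. On the letter G that is Gbb.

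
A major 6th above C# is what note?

A sixth above C lands on the letter A.
A major sixth spans 9 semitones, so C# moves to pitch class 10. On the letter A that is A#.

A#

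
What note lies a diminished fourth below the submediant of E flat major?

The submediant of Eb major is C.
A diminished fourth (4 semitones) below C lands on the letter G, giving G#.

G#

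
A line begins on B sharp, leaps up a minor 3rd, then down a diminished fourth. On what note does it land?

A minor third up from B# is D# (letter D, 3 semitones up).
A diminished fourth down from D# is A## (letter A, 4 semitones down).

A##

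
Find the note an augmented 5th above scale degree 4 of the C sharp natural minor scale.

C##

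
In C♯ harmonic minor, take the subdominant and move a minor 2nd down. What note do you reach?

The subdominant of C# harmonic minor is F#.
A minor second (1 semitone) below F# lands on the letter E, giving E#.

E#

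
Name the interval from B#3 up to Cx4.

major second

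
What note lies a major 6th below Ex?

E down a major sixth is G, so the target letter is G.
From E##, a major sixth is 9 semitones down: G##.

G##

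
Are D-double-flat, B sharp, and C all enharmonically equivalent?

Yes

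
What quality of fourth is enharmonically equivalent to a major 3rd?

diminished

A major third spans 4 semitones.
A fourth spanning 4 semitones is diminished (the perfect fourth is 5).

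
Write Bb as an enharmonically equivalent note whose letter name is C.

Cbb

Bb is pitch class 10. The letter C alone is pitch class 0.
To reach pitch class 10 from C requires an offset of -2 semitones, i.e. double flat: Cbb.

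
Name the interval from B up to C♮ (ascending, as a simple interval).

Counting letters B–C gives a second.
B→C = 1 semitone, 1 narrower than the major second (2), so minor.

minor second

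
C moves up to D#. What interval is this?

The letter names run C→D, a span of 1 letter step, so the interval is some kind of second.
C to D# is 3 semitones. A major second is 2, so 3 makes it augmented.

augmented second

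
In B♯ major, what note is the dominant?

The B# major scale runs B# C## D## E# F## G## A##.
Degree 5 is F##.

F##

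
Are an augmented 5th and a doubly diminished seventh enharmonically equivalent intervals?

Yes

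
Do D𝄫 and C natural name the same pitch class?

Yes

Dbb is pitch class 0; C is pitch class 0.
All spellings map to pitch class 0, so they are enharmonically equivalent.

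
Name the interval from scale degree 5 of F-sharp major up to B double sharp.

Scale degree 5 of F# major is C#.
C# up to B##: letters C→B make it a seventh; 12 semitones makes it augmented.

augmented seventh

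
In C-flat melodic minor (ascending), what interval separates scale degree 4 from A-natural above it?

augmented third

Scale degree 4 of Cb melodic minor (ascending) is Fb.
Fb up to A: letters F→A make it a third; 5 semitones makes it augmented.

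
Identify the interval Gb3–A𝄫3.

Counting letters G–A gives a second.
Gb→Abb = 1 semitone, 1 narrower than the major second (2), so minor.

minor second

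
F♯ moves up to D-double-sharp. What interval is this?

Counting letters F–G–A–B–C–D gives a sixth.
F#→D## = 10 semitones, 1 wider than the major sixth (9), so augmented.

augmented sixth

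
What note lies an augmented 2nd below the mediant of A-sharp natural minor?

The mediant of A# natural minor is C#.
An augmented second (3 semitones) below C# lands on the letter B, giving Bb.

Bb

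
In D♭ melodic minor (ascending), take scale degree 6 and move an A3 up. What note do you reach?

Scale degree 6 of Db melodic minor (ascending) is Bb.
An augmented third (5 semitones) above Bb lands on the letter D, giving D#.

D#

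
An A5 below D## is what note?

G#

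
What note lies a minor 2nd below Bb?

B down a major second is A, so the target letter is A.
From Bb, a minor second is 1 semitone down: A.

A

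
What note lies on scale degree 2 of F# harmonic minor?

Degree 2 takes the letter 1 step above F, which is G.
In harmonic minor, degree 2 sits 2 semitones above the tonic. F# + 2 semitones is pitch class 8, spelled on G as G#.

G#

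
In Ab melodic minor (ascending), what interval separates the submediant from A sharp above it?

augmented third

The submediant of Ab melodic minor (ascending) is F.
F up to A#: letters F→A make it a third; 5 semitones makes it augmented.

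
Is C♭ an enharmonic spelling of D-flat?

Cb is pitch class 11; Db is pitch class 1.
The pitch classes differ (11 vs. 1), so they are not enharmonic equivalents.

No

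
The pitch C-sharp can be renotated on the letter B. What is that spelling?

B##

Plain B sits 2 semitones below C#, so on the letter B the same pitch needs a double sharp: B##.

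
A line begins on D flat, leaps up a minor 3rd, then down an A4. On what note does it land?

A minor third up from Db is Fb (letter F, 3 semitones up).
An augmented fourth down from Fb is Cbb (letter C, 6 semitones down).

Cbb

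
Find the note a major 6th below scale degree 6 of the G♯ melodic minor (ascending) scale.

Scale degree 6 of G# melodic minor (ascending) is E#.
A major sixth (9 semitones) below E# lands on the letter G, giving G#.

G#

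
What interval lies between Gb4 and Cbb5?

The letter names run G→C, a span of 3 letter steps, so the interval is some kind of fourth.
Gb to Cbb is 4 semitones. A perfect fourth is 5, so 4 makes it diminished.

diminished fourth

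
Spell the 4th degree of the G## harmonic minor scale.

C##

Degree 4 takes the letter 3 steps above G, which is C.
In harmonic minor, degree 4 sits 5 semitones above the tonic. G## + 5 semitones is pitch class 2, spelled on C as C##.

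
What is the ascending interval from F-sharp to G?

minor second

Counting letters F–G gives a second.
F#→G = 1 semitone, 1 narrower than the major second (2), so minor.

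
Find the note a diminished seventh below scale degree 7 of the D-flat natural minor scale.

D

Scale degree 7 of Db natural minor is Cb.
A diminished seventh (9 semitones) below Cb lands on the letter D, giving D.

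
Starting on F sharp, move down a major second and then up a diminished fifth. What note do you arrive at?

Bb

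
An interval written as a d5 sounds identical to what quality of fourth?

augmented

A diminished fifth spans 6 semitones.
A fourth spanning 6 semitones is augmented (the perfect fourth is 5).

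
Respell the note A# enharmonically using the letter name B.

Bb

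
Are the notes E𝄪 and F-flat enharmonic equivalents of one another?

No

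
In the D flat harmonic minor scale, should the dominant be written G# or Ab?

Each scale degree takes a distinct letter name. Degree 5 of a scale on D must use the letter A.
Ab and G# are enharmonically the same pitch, but only Ab uses the letter A, so it is the correct spelling here.

Ab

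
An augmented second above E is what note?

F##

E up a major second is F#, so the target letter is F.
From E, an augmented second is 3 semitones up: F##.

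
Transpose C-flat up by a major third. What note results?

Eb

A third above C lands on the letter E.
A major third spans 4 semitones, so Cb moves to pitch class 3. On the letter E that is Eb.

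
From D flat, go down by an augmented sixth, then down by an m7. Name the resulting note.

An augmented sixth down from Db is Fbb (letter F, 10 semitones down).
A minor seventh down from Fbb is Gbb (letter G, 10 semitones down).

Gbb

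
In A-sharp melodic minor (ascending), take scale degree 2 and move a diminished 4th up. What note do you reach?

E

Scale degree 2 of A# melodic minor (ascending) is B#.
A diminished fourth (4 semitones) above B# lands on the letter E, giving E.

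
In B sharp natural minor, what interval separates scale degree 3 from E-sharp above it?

Scale degree 3 of B# natural minor is D#.
D# up to E#: letters D→E make it a second; 2 semitones makes it major.

major second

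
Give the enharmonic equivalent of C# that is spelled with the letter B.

C# is pitch class 1. The letter B alone is pitch class 11.
To reach pitch class 1 from B requires an offset of +2 semitones, i.e. double sharp: B##.

B##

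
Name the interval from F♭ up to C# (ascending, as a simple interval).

Counting letters F–G–A–B–C gives a fifth.
Fb→C# = 9 semitones, 2 wider than the perfect fifth (7), so doubly augmented.

doubly augmented fifth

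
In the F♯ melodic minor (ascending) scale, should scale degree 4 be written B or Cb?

Each scale degree takes a distinct letter name. Degree 4 of a scale on F must use the letter B.
B and Cb are enharmonically the same pitch, but only B uses the letter B, so it is the correct spelling here.

B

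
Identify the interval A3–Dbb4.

Counting letters A–B–C–D gives a fourth.
A→Dbb = 3 semitones, 2 narrower than the perfect fourth (5), so doubly diminished.

doubly diminished fourth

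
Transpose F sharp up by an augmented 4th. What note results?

B#

F up a perfect fourth is Bb, so the target letter is B.
From F#, an augmented fourth is 6 semitones up: B#.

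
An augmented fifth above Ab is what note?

E

A fifth above A lands on the letter E.
An augmented fifth spans 8 semitones, so Ab moves to pitch class 4. On the letter E that is E.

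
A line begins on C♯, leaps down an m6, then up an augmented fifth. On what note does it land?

A minor sixth down from C# is E# (letter E, 8 semitones down).
An augmented fifth up from E# is B## (letter B, 8 semitones up).

B##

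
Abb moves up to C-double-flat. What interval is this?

minor third

The letter names run A→C, a span of 2 letter steps, so the interval is some kind of third.
Abb to Cbb is 3 semitones. A major third is 4, so 3 makes it minor.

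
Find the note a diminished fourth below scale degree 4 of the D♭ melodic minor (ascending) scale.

Scale degree 4 of Db melodic minor (ascending) is Gb.
A diminished fourth (4 semitones) below Gb lands on the letter D, giving D.

D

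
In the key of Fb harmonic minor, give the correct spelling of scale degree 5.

Degree 5 takes the letter 4 steps above F, which is C.
In harmonic minor, degree 5 sits 7 semitones above the tonic. Fb + 7 semitones is pitch class 11, spelled on C as Cb.

Cb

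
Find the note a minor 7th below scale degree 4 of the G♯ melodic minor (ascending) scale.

Scale degree 4 of G# melodic minor (ascending) is C#.
A minor seventh (10 semitones) below C# lands on the letter D, giving D#.

D#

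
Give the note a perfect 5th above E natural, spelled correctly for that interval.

A fifth above E lands on the letter B.
A perfect fifth spans 7 semitones, so E moves to pitch class 11. On the letter B that is B.

B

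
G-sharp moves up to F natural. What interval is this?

diminished seventh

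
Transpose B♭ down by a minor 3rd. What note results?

G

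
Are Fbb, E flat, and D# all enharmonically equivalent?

Fbb = pitch class 3 and Eb = pitch class 3 and D# = pitch class 3 — the same pitch class, so they are enharmonic equivalents.

Yes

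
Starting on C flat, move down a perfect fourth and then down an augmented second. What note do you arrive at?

Fbb

A perfect fourth down from Cb is Gb (letter G, 5 semitones down).
An augmented second down from Gb is Fbb (letter F, 3 semitones down).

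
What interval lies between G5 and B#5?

augmented third

Counting letters G–A–B gives a third.
G→B# = 5 semitones, 1 wider than the major third (4), so augmented.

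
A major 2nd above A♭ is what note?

A second above A lands on the letter B.
A major second spans 2 semitones, so Ab moves to pitch class 10. On the letter B that is Bb.

Bb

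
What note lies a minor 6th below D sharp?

F##

D down a major sixth is F, so the target letter is F.
From D#, a minor sixth is 8 semitones down: F##.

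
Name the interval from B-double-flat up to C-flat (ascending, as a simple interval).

The letter names run B→C, a span of 1 letter step, so the interval is some kind of second.
Bbb to Cb is 2 semitones. A major second is 2, so 2 makes it major.

major second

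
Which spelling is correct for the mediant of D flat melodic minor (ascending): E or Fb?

Fb

Each scale degree takes a distinct letter name. Degree 3 of a scale on D must use the letter F.
Fb and E are enharmonically the same pitch, but only Fb uses the letter F, so it is the correct spelling here.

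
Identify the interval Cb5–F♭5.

Counting letters C–D–E–F gives a fourth.
Cb→Fb = 5 semitones, exactly the perfect fourth.

perfect fourth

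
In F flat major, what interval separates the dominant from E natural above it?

augmented third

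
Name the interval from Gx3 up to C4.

doubly diminished fourth

Counting letters G–A–B–C gives a fourth.
G##→C = 3 semitones, 2 narrower than the perfect fourth (5), so doubly diminished.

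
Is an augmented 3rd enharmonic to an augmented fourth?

No

An augmented third spans 5 semitones; an augmented fourth spans 6.
The spans differ, so they are not enharmonic equivalents.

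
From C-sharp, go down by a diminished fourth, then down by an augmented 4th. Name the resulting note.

A diminished fourth down from C# is G## (letter G, 4 semitones down).
An augmented fourth down from G## is D# (letter D, 6 semitones down).

D#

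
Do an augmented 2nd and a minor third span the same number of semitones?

An augmented second spans 3 semitones; a minor third spans 3.
They are enharmonically equivalent.

Yes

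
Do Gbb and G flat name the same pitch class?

Gbb is pitch class 5; Gb is pitch class 6.
The pitch classes differ (5 vs. 6), so they are not enharmonic equivalents.

No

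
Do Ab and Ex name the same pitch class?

Ab is pitch class 8; E## is pitch class 6.
The pitch classes differ (8 vs. 6), so they are not enharmonic equivalents.

No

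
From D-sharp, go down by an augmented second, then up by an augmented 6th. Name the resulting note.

A#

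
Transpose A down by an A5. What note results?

A down a perfect fifth is D, so the target letter is D.
From A, an augmented fifth is 8 semitones down: Db.

Db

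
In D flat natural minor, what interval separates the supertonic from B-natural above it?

The supertonic of Db natural minor is Eb.
Eb up to B: letters E→B make it a fifth; 8 semitones makes it augmented.

augmented fifth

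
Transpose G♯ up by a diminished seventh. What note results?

F

G up a major seventh is F#, so the target letter is F.
From G#, a diminished seventh is 9 semitones up: F.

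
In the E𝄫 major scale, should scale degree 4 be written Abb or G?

Abb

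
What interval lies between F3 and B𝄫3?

Counting letters F–G–A–B gives a fourth.
F→Bbb = 4 semitones, 1 narrower than the perfect fourth (5), so diminished.

diminished fourth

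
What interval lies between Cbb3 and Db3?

The letter names run C→D, a span of 1 letter step, so the interval is some kind of second.
Cbb to Db is 3 semitones. A major second is 2, so 3 makes it augmented.

augmented second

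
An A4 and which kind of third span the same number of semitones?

An augmented fourth spans 6 semitones.
A third spanning 6 semitones is doubly augmented (the major third is 4).

doubly augmented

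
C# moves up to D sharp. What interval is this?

The letter names run C→D, a span of 1 letter step, so the interval is some kind of second.
C# to D# is 2 semitones. A major second is 2, so 2 makes it major.

major second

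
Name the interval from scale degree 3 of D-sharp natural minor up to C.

diminished fifth

Scale degree 3 of D# natural minor is F#.
F# up to C: letters F→C make it a fifth; 6 semitones makes it diminished.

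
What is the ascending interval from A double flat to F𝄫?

minor sixth

The letter names run A→F, a span of 5 letter steps, so the interval is some kind of sixth.
Abb to Fbb is 8 semitones. A major sixth is 9, so 8 makes it minor.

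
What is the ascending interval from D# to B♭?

diminished sixth

The letter names run D→B, a span of 5 letter steps, so the interval is some kind of sixth.
D# to Bb is 7 semitones. A major sixth is 9, so 7 makes it diminished.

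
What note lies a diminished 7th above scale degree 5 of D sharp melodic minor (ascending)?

Scale degree 5 of D# melodic minor (ascending) is A#.
A diminished seventh (9 semitones) above A# lands on the letter G, giving G.

G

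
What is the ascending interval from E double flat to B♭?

augmented fifth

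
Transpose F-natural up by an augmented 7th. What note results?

E#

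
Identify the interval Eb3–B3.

The letter names run E→B, a span of 4 letter steps, so the interval is some kind of fifth.
Eb to B is 8 semitones. A perfect fifth is 7, so 8 makes it augmented.

augmented fifth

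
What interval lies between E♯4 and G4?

Counting letters E–F–G gives a third.
E#→G = 2 semitones, 2 narrower than the major third (4), so diminished.

diminished third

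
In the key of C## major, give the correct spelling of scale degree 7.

B##

The C## major scale runs C## D## E## F## G## A## B##.
Degree 7 is B##.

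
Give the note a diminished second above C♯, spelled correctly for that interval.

Db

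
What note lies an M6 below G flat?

Bbb

A sixth below G lands on the letter B.
A major sixth spans 9 semitones, so Gb moves to pitch class 9. On the letter B that is Bbb.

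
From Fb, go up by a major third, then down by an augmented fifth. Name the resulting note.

A major third up from Fb is Ab (letter A, 4 semitones up).
An augmented fifth down from Ab is Dbb (letter D, 8 semitones down).

Dbb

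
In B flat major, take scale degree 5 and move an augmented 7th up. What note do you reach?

E#

Scale degree 5 of Bb major is F.
An augmented seventh (12 semitones) above F lands on the letter E, giving E#.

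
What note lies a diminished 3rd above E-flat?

Gbb

E up a major third is G#, so the target letter is G.
From Eb, a diminished third is 2 semitones up: Gbb.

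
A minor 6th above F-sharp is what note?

D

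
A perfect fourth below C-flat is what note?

Gb

A fourth below C lands on the letter G.
A perfect fourth spans 5 semitones, so Cb moves to pitch class 6. On the letter G that is Gb.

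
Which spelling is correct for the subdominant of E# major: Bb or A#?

Each scale degree takes a distinct letter name. Degree 4 of a scale on E must use the letter A.
A# and Bb are enharmonically the same pitch, but only A# uses the letter A, so it is the correct spelling here.

A#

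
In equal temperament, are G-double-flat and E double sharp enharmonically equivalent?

Gbb is pitch class 5; E## is pitch class 6.
The pitch classes differ (5 vs. 6), so they are not enharmonic equivalents.

No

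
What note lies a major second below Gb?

G down a major second is F, so the target letter is F.
From Gb, a major second is 2 semitones down: Fb.

Fb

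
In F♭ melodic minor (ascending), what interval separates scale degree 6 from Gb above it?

perfect fourth

Scale degree 6 of Fb melodic minor (ascending) is Db.
Db up to Gb: letters D→G make it a fourth; 5 semitones makes it perfect.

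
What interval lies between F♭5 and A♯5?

Counting letters F–G–A gives a third.
Fb→A# = 6 semitones, 2 wider than the major third (4), so doubly augmented.

doubly augmented third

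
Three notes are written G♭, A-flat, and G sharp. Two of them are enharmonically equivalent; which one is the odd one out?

Gb

In 12-tone equal temperament, enharmonic equivalents share a pitch class. Gb is pitch class 6; Ab is pitch class 8; G# is pitch class 8.
Ab and G# share pitch class 8, while Gb is pitch class 6.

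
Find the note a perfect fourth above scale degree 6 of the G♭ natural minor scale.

Abb

Scale degree 6 of Gb natural minor is Ebb.
A perfect fourth (5 semitones) above Ebb lands on the letter A, giving Abb.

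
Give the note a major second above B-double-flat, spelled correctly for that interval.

B up a major second is C#, so the target letter is C.
From Bbb, a major second is 2 semitones up: Cb.

Cb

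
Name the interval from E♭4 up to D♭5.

The letter names run E→D, a span of 6 letter steps, so the interval is some kind of seventh.
Eb to Db is 10 semitones. A major seventh is 11, so 10 makes it minor.

minor seventh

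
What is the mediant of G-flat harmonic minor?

The Gb harmonic minor scale runs Gb Ab Bbb Cb Db Ebb F.
Degree 3 is Bbb.

Bbb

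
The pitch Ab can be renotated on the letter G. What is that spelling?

G#

Ab is pitch class 8. The letter G alone is pitch class 7.
To reach pitch class 8 from G requires an offset of +1 semitone, i.e. sharp: G#.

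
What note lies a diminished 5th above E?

Bb

A fifth above E lands on the letter B.
A diminished fifth spans 6 semitones, so E moves to pitch class 10. On the letter B that is Bb.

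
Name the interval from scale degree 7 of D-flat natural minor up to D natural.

Scale degree 7 of Db natural minor is Cb.
Cb up to D: letters C→D make it a second; 3 semitones makes it augmented.

augmented second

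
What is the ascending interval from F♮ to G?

The letter names run F→G, a span of 1 letter step, so the interval is some kind of second.
F to G is 2 semitones. A major second is 2, so 2 makes it major.

major second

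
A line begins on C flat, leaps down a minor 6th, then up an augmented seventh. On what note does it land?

D#

A minor sixth down from Cb is Eb (letter E, 8 semitones down).
An augmented seventh up from Eb is D# (letter D, 12 semitones up).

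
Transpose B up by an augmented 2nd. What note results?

A second above B lands on the letter C.
An augmented second spans 3 semitones, so B moves to pitch class 2. On the letter C that is C##.

C##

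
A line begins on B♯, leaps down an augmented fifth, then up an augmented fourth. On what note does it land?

A#

An augmented fifth down from B# is E (letter E, 8 semitones down).
An augmented fourth up from E is A# (letter A, 6 semitones up).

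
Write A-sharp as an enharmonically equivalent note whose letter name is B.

Bb

A# is pitch class 10. The letter B alone is pitch class 11.
To reach pitch class 10 from B requires an offset of -1 semitone, i.e. flat: Bb.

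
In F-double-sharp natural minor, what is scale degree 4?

The F## natural minor scale runs F## G## A# B# C## D# E#.
Degree 4 is B#.

B#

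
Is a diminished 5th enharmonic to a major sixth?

No

A diminished fifth spans 6 semitones; a major sixth spans 9.
The spans differ, so they are not enharmonic equivalents.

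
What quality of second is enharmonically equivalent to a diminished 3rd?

major

A diminished third spans 2 semitones.
A second spanning 2 semitones is major (the major second is 2).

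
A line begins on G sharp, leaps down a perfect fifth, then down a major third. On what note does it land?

A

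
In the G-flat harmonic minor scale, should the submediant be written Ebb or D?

Each scale degree takes a distinct letter name. Degree 6 of a scale on G must use the letter E.
Ebb and D are enharmonically the same pitch, but only Ebb uses the letter E, so it is the correct spelling here.

Ebb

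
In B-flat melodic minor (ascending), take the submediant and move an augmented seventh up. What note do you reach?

F##

The submediant of Bb melodic minor (ascending) is G.
An augmented seventh (12 semitones) above G lands on the letter F, giving F##.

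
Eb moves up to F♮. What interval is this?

Counting letters E–F gives a second.
Eb→F = 2 semitones, exactly the major second.

major second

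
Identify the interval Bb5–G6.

The letter names run B→G, a span of 5 letter steps, so the interval is some kind of sixth.
Bb to G is 9 semitones. A major sixth is 9, so 9 makes it major.

major sixth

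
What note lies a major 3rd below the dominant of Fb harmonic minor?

Abb

The dominant of Fb harmonic minor is Cb.
A major third (4 semitones) below Cb lands on the letter A, giving Abb.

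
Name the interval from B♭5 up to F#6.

augmented fifth

Counting letters B–C–D–E–F gives a fifth.
Bb→F# = 8 semitones, 1 wider than the perfect fifth (7), so augmented.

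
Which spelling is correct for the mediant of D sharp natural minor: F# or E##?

F#

Each scale degree takes a distinct letter name. Degree 3 of a scale on D must use the letter F.
F# and E## are enharmonically the same pitch, but only F# uses the letter F, so it is the correct spelling here.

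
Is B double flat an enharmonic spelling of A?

Yes

Bbb is pitch class 9; A is pitch class 9.
All spellings map to pitch class 9, so they are enharmonically equivalent.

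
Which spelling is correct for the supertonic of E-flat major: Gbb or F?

F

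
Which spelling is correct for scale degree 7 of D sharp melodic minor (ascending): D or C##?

C##

Each scale degree takes a distinct letter name. Degree 7 of a scale on D must use the letter C.
C## and D are enharmonically the same pitch, but only C## uses the letter C, so it is the correct spelling here.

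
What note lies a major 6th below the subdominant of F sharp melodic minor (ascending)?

D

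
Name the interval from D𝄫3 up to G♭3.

augmented fourth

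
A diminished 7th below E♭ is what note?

A seventh below E lands on the letter F.
A diminished seventh spans 9 semitones, so Eb moves to pitch class 6. On the letter F that is F#.

F#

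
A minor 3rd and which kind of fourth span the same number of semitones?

doubly diminished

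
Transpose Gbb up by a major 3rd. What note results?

Bbb

G up a major third is B, so the target letter is B.
From Gbb, a major third is 4 semitones up: Bbb.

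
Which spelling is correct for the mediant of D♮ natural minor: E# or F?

F

Each scale degree takes a distinct letter name. Degree 3 of a scale on D must use the letter F.
F and E# are enharmonically the same pitch, but only F uses the letter F, so it is the correct spelling here.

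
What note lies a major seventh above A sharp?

G##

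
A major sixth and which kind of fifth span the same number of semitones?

A major sixth spans 9 semitones.
A fifth spanning 9 semitones is doubly augmented (the perfect fifth is 7).

doubly augmented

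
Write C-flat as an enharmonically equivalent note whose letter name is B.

B

Cb is pitch class 11. The letter B alone is pitch class 11.
Pitch class 11 on B needs no accidental: B.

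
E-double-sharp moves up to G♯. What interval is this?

Counting letters E–F–G gives a third.
E##→G# = 2 semitones, 2 narrower than the major third (4), so diminished.

diminished third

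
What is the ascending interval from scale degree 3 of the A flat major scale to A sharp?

Scale degree 3 of Ab major is C.
C up to A#: letters C→A make it a sixth; 10 semitones makes it augmented.

augmented sixth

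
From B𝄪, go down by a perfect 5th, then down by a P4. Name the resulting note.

A perfect fifth down from B## is E## (letter E, 7 semitones down).
A perfect fourth down from E## is B## (letter B, 5 semitones down).

B##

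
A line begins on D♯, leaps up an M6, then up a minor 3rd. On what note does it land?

D#

A major sixth up from D# is B# (letter B, 9 semitones up).
A minor third up from B# is D# (letter D, 3 semitones up).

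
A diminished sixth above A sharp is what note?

A up a major sixth is F#, so the target letter is F.
From A#, a diminished sixth is 7 semitones up: F.

F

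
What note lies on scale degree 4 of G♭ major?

Cb

Degree 4 takes the letter 3 steps above G, which is C.
In major, degree 4 sits 5 semitones above the tonic. Gb + 5 semitones is pitch class 11, spelled on C as Cb.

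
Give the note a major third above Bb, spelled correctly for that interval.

D

B up a major third is D#, so the target letter is D.
From Bb, a major third is 4 semitones up: D.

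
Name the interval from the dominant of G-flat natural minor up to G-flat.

perfect fourth

The dominant of Gb natural minor is Db.
Db up to Gb: letters D→G make it a fourth; 5 semitones makes it perfect.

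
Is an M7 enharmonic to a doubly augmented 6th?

Yes

A major seventh spans 11 semitones; a doubly augmented sixth spans 11.
They are enharmonically equivalent.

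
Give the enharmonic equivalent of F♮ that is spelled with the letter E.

E#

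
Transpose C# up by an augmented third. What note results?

A third above C lands on the letter E.
An augmented third spans 5 semitones, so C# moves to pitch class 6. On the letter E that is E##.

E##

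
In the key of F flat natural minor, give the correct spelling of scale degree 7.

Ebb

The Fb natural minor scale runs Fb Gb Abb Bbb Cb Dbb Ebb.
Degree 7 is Ebb.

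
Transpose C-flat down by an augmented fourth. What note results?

Gbb

A fourth below C lands on the letter G.
An augmented fourth spans 6 semitones, so Cb moves to pitch class 5. On the letter G that is Gbb.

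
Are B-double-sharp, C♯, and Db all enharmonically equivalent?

Yes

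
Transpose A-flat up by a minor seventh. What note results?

Gb

A seventh above A lands on the letter G.
A minor seventh spans 10 semitones, so Ab moves to pitch class 6. On the letter G that is Gb.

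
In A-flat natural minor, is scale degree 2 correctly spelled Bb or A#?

Each scale degree takes a distinct letter name. Degree 2 of a scale on A must use the letter B.
Bb and A# are enharmonically the same pitch, but only Bb uses the letter B, so it is the correct spelling here.

Bb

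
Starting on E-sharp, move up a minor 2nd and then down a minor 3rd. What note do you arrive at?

A minor second up from E# is F# (letter F, 1 semitone up).
A minor third down from F# is D# (letter D, 3 semitones down).

D#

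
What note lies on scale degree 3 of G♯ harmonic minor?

Degree 3 takes the letter 2 steps above G, which is B.
In harmonic minor, degree 3 sits 3 semitones above the tonic. G# + 3 semitones is pitch class 11, spelled on B as B.

B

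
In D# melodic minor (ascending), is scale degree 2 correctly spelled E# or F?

E#

Each scale degree takes a distinct letter name. Degree 2 of a scale on D must use the letter E.
E# and F are enharmonically the same pitch, but only E# uses the letter E, so it is the correct spelling here.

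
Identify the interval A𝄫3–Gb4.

major seventh

The letter names run A→G, a span of 6 letter steps, so the interval is some kind of seventh.
Abb to Gb is 11 semitones. A major seventh is 11, so 11 makes it major.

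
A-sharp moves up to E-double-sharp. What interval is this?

Counting letters A–B–C–D–E gives a fifth.
A#→E## = 8 semitones, 1 wider than the perfect fifth (7), so augmented.

augmented fifth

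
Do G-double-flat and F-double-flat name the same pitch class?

Gbb is pitch class 5; Fbb is pitch class 3.
The pitch classes differ (5 vs. 3), so they are not enharmonic equivalents.

No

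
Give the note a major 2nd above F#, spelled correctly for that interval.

G#

A second above F lands on the letter G.
A major second spans 2 semitones, so F# moves to pitch class 8. On the letter G that is G#.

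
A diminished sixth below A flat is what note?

A down a major sixth is C, so the target letter is C.
From Ab, a diminished sixth is 7 semitones down: C#.

C#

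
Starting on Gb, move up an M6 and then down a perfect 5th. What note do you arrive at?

A major sixth up from Gb is Eb (letter E, 9 semitones up).
A perfect fifth down from Eb is Ab (letter A, 7 semitones down).

Ab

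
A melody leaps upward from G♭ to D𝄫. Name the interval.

Counting letters G–A–B–C–D gives a fifth.
Gb→Dbb = 6 semitones, 1 narrower than the perfect fifth (7), so diminished.

diminished fifth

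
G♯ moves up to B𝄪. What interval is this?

Counting letters G–A–B gives a third.
G#→B## = 5 semitones, 1 wider than the major third (4), so augmented.

augmented third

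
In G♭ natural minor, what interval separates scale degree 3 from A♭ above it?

major seventh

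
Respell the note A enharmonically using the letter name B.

Plain B sits 2 semitones above A, so on the letter B the same pitch needs a double flat: Bbb.

Bbb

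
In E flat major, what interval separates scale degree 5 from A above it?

Scale degree 5 of Eb major is Bb.
Bb up to A: letters B→A make it a seventh; 11 semitones makes it major.

major seventh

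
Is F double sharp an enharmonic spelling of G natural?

F## = pitch class 7 and G = pitch class 7 — the same pitch class, so they are enharmonic equivalents.

Yes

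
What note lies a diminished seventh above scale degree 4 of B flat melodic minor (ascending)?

Scale degree 4 of Bb melodic minor (ascending) is Eb.
A diminished seventh (9 semitones) above Eb lands on the letter D, giving Dbb.

Dbb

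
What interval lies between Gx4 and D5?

doubly diminished fifth

Counting letters G–A–B–C–D gives a fifth.
G##→D = 5 semitones, 2 narrower than the perfect fifth (7), so doubly diminished.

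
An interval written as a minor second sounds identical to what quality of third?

A minor second spans 1 semitone.
A third spanning 1 semitone is doubly diminished (the major third is 4).

doubly diminished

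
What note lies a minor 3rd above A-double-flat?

Cbb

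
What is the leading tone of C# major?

The C# major scale runs C# D# E# F# G# A# B#.
Degree 7 is B#.

B#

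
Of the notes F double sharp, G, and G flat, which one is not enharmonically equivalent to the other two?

Gb

In 12-tone equal temperament, enharmonic equivalents share a pitch class. F## is pitch class 7; G is pitch class 7; Gb is pitch class 6.
F## and G share pitch class 7, while Gb is pitch class 6.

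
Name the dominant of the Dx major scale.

Degree 5 takes the letter 4 steps above D, which is A.
In major, degree 5 sits 7 semitones above the tonic. D## + 7 semitones is pitch class 11, spelled on A as A##.

A##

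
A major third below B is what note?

G

A third below B lands on the letter G.
A major third spans 4 semitones, so B moves to pitch class 7. On the letter G that is G.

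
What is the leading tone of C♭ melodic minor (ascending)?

Degree 7 takes the letter 6 steps above C, which is B.
In melodic minor (ascending), degree 7 sits 11 semitones above the tonic. Cb + 11 semitones is pitch class 10, spelled on B as Bb.

Bb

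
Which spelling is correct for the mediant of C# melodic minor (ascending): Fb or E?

E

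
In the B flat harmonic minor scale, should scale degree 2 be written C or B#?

Each scale degree takes a distinct letter name. Degree 2 of a scale on B must use the letter C.
C and B# are enharmonically the same pitch, but only C uses the letter C, so it is the correct spelling here.

C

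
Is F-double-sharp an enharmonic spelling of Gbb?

No

F## is pitch class 7; Gbb is pitch class 5.
The pitch classes differ (7 vs. 5), so they are not enharmonic equivalents.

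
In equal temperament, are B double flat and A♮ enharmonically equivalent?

Yes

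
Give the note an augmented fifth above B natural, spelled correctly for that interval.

F##

B up a perfect fifth is F#, so the target letter is F.
From B, an augmented fifth is 8 semitones up: F##.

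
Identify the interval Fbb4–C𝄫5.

Counting letters F–G–A–B–C gives a fifth.
Fbb→Cbb = 7 semitones, exactly the perfect fifth.

perfect fifth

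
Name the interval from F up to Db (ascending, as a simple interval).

The letter names run F→D, a span of 5 letter steps, so the interval is some kind of sixth.
F to Db is 8 semitones. A major sixth is 9, so 8 makes it minor.

minor sixth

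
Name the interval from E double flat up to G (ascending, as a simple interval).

The letter names run E→G, a span of 2 letter steps, so the interval is some kind of third.
Ebb to G is 5 semitones. A major third is 4, so 5 makes it augmented.

augmented third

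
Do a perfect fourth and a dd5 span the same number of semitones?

Yes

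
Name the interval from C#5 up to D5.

minor second

Counting letters C–D gives a second.
C#→D = 1 semitone, 1 narrower than the major second (2), so minor.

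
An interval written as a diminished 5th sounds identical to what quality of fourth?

augmented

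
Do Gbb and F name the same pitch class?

Yes

Gbb is pitch class 5; F is pitch class 5.
All spellings map to pitch class 5, so they are enharmonically equivalent.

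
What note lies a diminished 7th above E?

Db

A seventh above E lands on the letter D.
A diminished seventh spans 9 semitones, so E moves to pitch class 1. On the letter D that is Db.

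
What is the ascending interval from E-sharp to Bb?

doubly diminished fifth

Counting letters E–F–G–A–B gives a fifth.
E#→Bb = 5 semitones, 2 narrower than the perfect fifth (7), so doubly diminished.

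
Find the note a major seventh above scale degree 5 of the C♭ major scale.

Scale degree 5 of Cb major is Gb.
A major seventh (11 semitones) above Gb lands on the letter F, giving F.

F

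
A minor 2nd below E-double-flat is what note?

E down a major second is D, so the target letter is D.
From Ebb, a minor second is 1 semitone down: Db.

Db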